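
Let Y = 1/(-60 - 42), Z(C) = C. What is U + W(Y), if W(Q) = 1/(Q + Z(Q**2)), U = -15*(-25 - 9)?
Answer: 41106/101 ≈ 406.99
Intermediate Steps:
Y = -1/102 (Y = 1/(-102) = -1/102 ≈ -0.0098039)
U = 510 (U = -15*(-34) = 510)
W(Q) = 1/(Q + Q**2)
U + W(Y) = 510 + 1/((-1/102)*(1 - 1/102)) = 510 - 102/101/102 = 510 - 102*102/101 = 510 - 10404/101 = 41106/101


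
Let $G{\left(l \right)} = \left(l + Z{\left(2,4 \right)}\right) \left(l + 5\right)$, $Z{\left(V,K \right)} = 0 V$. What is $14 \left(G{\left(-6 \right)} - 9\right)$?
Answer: $-42$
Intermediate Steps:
$Z{\left(V,K \right)} = 0$
$G{\left(l \right)} = l \left(5 + l\right)$ ($G{\left(l \right)} = \left(l + 0\right) \left(l + 5\right) = l \left(5 + l\right)$)
$14 \left(G{\left(-6 \right)} - 9\right) = 14 \left(- 6 \left(5 - 6\right) - 9\right) = 14 \left(\left(-6\right) \left(-1\right) - 9\right) = 14 \left(6 - 9\right) = 14 \left(-3\right) = -42$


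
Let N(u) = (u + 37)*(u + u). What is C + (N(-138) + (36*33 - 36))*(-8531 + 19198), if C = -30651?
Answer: 309611025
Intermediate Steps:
N(u) = 2*u*(37 + u) (N(u) = (37 + u)*(2*u) = 2*u*(37 + u))
C + (N(-138) + (36*33 - 36))*(-8531 + 19198) = -30651 + (2*(-138)*(37 - 138) + (36*33 - 36))*(-8531 + 19198) = -30651 + (2*(-138)*(-101) + (1188 - 36))*10667 = -30651 + (27876 + 1152)*10667 = -30651 + 29028*10667 = -30651 + 309641676 = 309611025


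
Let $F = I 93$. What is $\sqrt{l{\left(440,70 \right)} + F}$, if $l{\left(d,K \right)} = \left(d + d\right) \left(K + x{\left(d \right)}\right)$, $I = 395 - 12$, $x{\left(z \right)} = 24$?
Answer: $\sqrt{118339} \approx 344.0$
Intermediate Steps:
$I = 383$
$l{\left(d,K \right)} = 2 d \left(24 + K\right)$ ($l{\left(d,K \right)} = \left(d + d\right) \left(K + 24\right) = 2 d \left(24 + K\right)$)
$F = 35619$ ($F = 383 \cdot 93 = 35619$)
$\sqrt{l{\left(440,70 \right)} + F} = \sqrt{2 \cdot 440 \left(24 + 70\right) + 35619} = \sqrt{2 \cdot 440 \cdot 94 + 35619} = \sqrt{82720 + 35619} = \sqrt{118339}$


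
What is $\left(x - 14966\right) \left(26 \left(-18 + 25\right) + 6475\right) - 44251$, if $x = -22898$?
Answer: $-252104899$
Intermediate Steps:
$\left(x - 14966\right) \left(26 \left(-18 + 25\right) + 6475\right) - 44251 = \left(-22898 - 14966\right) \left(26 \left(-18 + 25\right) + 6475\right) - 44251 = - 37864 \left(26 \cdot 7 + 6475\right) - 44251 = - 37864 \left(182 + 6475\right) - 44251 = \left(-37864\right) 6657 - 44251 = -252060648 - 44251 = -252104899$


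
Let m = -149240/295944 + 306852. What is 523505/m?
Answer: 19366020465/11351357381 ≈ 1.7061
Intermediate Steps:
m = 11351357381/36993 (m = -149240*1/295944 + 306852 = -18655/36993 + 306852 = 11351357381/36993 ≈ 3.0685e+5)
523505/m = 523505/(11351357381/36993) = 523505*(36993/11351357381) = 19366020465/11351357381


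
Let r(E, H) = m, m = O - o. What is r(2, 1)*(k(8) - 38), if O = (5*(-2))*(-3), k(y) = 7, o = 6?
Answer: -744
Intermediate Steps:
O = 30 (O = -10*(-3) = 30)
m = 24 (m = 30 - 1*6 = 30 - 6 = 24)
r(E, H) = 24
r(2, 1)*(k(8) - 38) = 24*(7 - 38) = 24*(-31) = -744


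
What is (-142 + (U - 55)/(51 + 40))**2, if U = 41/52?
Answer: 455305106169/22391824 ≈ 20334.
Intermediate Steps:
U = 41/52 (U = 41*(1/52) = 41/52 ≈ 0.78846)
(-142 + (U - 55)/(51 + 40))**2 = (-142 + (41/52 - 55)/(51 + 40))**2 = (-142 - 2819/52/91)**2 = (-142 - 2819/52*1/91)**2 = (-142 - 2819/4732)**2 = (-674763/4732)**2 = 455305106169/22391824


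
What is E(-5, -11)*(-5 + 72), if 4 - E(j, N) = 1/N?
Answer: 3015/11 ≈ 274.09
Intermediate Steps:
E(j, N) = 4 - 1/N
E(-5, -11)*(-5 + 72) = (4 - 1/(-11))*(-5 + 72) = (4 - 1*(-1/11))*67 = (4 + 1/11)*67 = (45/11)*67 = 3015/11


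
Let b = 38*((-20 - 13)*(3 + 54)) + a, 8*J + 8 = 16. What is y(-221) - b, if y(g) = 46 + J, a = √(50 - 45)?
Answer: 71525 - √5 ≈ 71523.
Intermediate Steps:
J = 1 (J = -1 + (⅛)*16 = -1 + 2 = 1)
a = √5 ≈ 2.2361
y(g) = 47 (y(g) = 46 + 1 = 47)
b = -71478 + √5 (b = 38*((-20 - 13)*(3 + 54)) + √5 = 38*(-33*57) + √5 = 38*(-1881) + √5 = -71478 + √5 ≈ -71476.)
y(-221) - b = 47 - (-71478 + √5) = 47 + (71478 - √5) = 71525 - √5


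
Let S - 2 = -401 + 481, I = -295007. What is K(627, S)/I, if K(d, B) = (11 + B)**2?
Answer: -8649/295007 ≈ -0.029318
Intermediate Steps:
S = 82 (S = 2 + (-401 + 481) = 2 + 80 = 82)
K(627, S)/I = (11 + 82)**2/(-295007) = 93**2*(-1/295007) = 8649*(-1/295007) = -8649/295007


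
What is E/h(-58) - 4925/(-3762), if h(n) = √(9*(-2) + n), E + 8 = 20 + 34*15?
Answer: 4925/3762 - 261*I*√19/19 ≈ 1.3091 - 59.878*I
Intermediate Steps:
E = 522 (E = -8 + (20 + 34*15) = -8 + (20 + 510) = -8 + 530 = 522)
h(n) = √(-18 + n)
E/h(-58) - 4925/(-3762) = 522/(√(-18 - 58)) - 4925/(-3762) = 522/(√(-76)) - 4925*(-1/3762) = 522/((2*I*√19)) + 4925/3762 = 522*(-I*√19/38) + 4925/3762 = -261*I*√19/19 + 4925/3762 = 4925/3762 - 261*I*√19/19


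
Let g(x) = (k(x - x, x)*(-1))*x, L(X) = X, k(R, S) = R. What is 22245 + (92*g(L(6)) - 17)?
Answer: 22228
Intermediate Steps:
g(x) = 0 (g(x) = ((x - x)*(-1))*x = (0*(-1))*x = 0*x = 0)
22245 + (92*g(L(6)) - 17) = 22245 + (92*0 - 17) = 22245 + (0 - 17) = 22245 - 17 = 22228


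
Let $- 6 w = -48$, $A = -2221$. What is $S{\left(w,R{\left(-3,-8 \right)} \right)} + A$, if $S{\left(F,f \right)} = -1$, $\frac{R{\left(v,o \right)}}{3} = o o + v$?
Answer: $-2222$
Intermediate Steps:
$R{\left(v,o \right)} = 3 v + 3 o^{2}$ ($R{\left(v,o \right)} = 3 \left(o o + v\right) = 3 \left(o^{2} + v\right) = 3 \left(v + o^{2}\right) = 3 v + 3 o^{2}$)
$w = 8$ ($w = \left(- \frac{1}{6}\right) \left(-48\right) = 8$)
$S{\left(w,R{\left(-3,-8 \right)} \right)} + A = -1 - 2221 = -2222$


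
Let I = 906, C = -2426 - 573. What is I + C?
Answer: -2093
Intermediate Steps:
C = -2999
I + C = 906 - 2999 = -2093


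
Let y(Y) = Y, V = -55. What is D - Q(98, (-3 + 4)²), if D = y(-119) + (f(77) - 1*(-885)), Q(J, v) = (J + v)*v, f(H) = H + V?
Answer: 689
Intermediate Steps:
f(H) = -55 + H (f(H) = H - 55 = -55 + H)
Q(J, v) = v*(J + v)
D = 788 (D = -119 + ((-55 + 77) - 1*(-885)) = -119 + (22 + 885) = -119 + 907 = 788)
D - Q(98, (-3 + 4)²) = 788 - (-3 + 4)²*(98 + (-3 + 4)²) = 788 - 1²*(98 + 1²) = 788 - (98 + 1) = 788 - 99 = 689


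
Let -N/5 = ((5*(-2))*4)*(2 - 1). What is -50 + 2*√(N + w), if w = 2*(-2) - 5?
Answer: -50 + 2*√191 ≈ -22.359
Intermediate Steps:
w = -9 (w = -4 - 5 = -9)
N = 200 (N = -5*(5*(-2))*4*(2 - 1) = -5*(-10*4) = -(-200) = -5*(-40) = 200)
-50 + 2*√(N + w) = -50 + 2*√(200 - 9) = -50 + 2*√191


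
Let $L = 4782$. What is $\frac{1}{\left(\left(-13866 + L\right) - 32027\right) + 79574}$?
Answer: $\frac{1}{38463} \approx 2.5999 \cdot 10^{-5}$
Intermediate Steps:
$\frac{1}{\left(\left(-13866 + L\right) - 32027\right) + 79574} = \frac{1}{\left(\left(-13866 + 4782\right) - 32027\right) + 79574} = \frac{1}{\left(-9084 - 32027\right) + 79574} = \frac{1}{-41111 + 79574} = \frac{1}{38463}$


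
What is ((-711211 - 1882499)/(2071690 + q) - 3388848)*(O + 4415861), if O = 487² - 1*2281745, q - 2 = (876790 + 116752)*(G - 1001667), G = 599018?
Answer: -1607372207614528349010765/200023310533 ≈ -8.0359e+12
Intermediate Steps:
q = -400048692756 (q = 2 + (876790 + 116752)*(599018 - 1001667) = 2 + 993542*(-402649) = 2 - 400048692758 = -400048692756)
O = -2044576 (O = 237169 - 2281745 = -2044576)
((-711211 - 1882499)/(2071690 + q) - 3388848)*(O + 4415861) = ((-711211 - 1882499)/(2071690 - 400048692756) - 3388848)*(-2044576 + 4415861) = (-2593710/(-400046621066) - 3388848)*2371285 = (-2593710*(-1/400046621066) - 3388848)*2371285 = (1296855/200023310533 - 3388848)*2371285 = -677848595851839129/200023310533*2371285 = -1607372207614528349010765/200023310533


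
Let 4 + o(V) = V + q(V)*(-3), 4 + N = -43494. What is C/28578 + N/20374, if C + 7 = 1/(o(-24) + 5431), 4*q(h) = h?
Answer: -1684885368032/789091835103 ≈ -2.1352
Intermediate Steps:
N = -43498 (N = -4 - 43494 = -43498)
q(h) = h/4
o(V) = -4 + V/4 (o(V) = -4 + (V + (V/4)*(-3)) = -4 + (V - 3*V/4) = -4 + V/4)
C = -37946/5421 (C = -7 + 1/((-4 + (1/4)*(-24)) + 5431) = -7 + 1/((-4 - 6) + 5431) = -7 + 1/(-10 + 5431) = -7 + 1/5421 = -37946/5421 ≈ -6.9998)
C/28578 + N/20374 = -37946/5421/28578 - 43498/20374 = -37946/5421*1/28578 - 43498*1/20374 = -18973/77460669 - 21749/10187 = -1684885368032/789091835103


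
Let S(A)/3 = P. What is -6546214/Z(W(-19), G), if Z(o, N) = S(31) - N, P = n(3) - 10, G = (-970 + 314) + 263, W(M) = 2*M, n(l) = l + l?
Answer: -6546214/381 ≈ -17182.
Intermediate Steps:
n(l) = 2*l
G = -393 (G = -656 + 263 = -393)
P = -4 (P = 2*3 - 10 = 6 - 10 = -4)
S(A) = -12 (S(A) = 3*(-4) = -12)
Z(o, N) = -12 - N
-6546214/Z(W(-19), G) = -6546214/(-12 - 1*(-393)) = -6546214/(-12 + 393) = -6546214/381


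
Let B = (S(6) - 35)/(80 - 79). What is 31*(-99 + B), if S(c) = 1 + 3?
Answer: -4030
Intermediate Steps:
S(c) = 4
B = -31 (B = (4 - 35)/(80 - 79) = -31/1 = -31*1 = -31)
31*(-99 + B) = 31*(-99 - 31) = 31*(-130) = -4030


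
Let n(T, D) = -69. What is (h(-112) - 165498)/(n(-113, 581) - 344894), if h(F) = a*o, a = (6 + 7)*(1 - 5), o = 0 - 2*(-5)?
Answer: 166018/344963 ≈ 0.48126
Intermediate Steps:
o = 10 (o = 0 + 10 = 10)
a = -52 (a = 13*(-4) = -52)
h(F) = -520 (h(F) = -52*10 = -520)
(h(-112) - 165498)/(n(-113, 581) - 344894) = (-520 - 165498)/(-69 - 344894) = -166018/(-344963) = -166018*(-1/344963) = 166018/344963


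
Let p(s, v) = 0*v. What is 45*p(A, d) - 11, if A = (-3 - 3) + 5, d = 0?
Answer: -11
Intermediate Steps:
A = -1 (A = -6 + 5 = -1)
p(s, v) = 0
45*p(A, d) - 11 = 45*0 - 11 = 0 - 11 = -11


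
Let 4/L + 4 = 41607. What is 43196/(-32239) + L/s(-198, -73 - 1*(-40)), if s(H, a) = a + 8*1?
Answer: -44927208656/33530977925 ≈ -1.3399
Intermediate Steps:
L = 4/41603 (L = 4/(-4 + 41607) = 4/41603 ≈ 9.6147e-5)
s(H, a) = 8 + a (s(H, a) = a + 8 = 8 + a)
43196/(-32239) + L/s(-198, -73 - 1*(-40)) = 43196/(-32239) + 4/(41603*(8 + (-73 - 1*(-40)))) = 43196*(-1/32239) + 4/(41603*(8 + (-73 + 40))) = -43196/32239 + 4/(41603*(8 - 33)) = -43196/32239 + (4/41603)/(-25) = -43196/32239 + (4/41603)*(-1/25) = -43196/32239 - 4/1040075 = -44927208656/33530977925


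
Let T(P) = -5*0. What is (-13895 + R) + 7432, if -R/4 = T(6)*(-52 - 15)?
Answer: -6463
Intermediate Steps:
T(P) = 0
R = 0 (R = -0*(-52 - 15) = -0*(-67) = -4*0 = 0)
(-13895 + R) + 7432 = (-13895 + 0) + 7432 = -13895 + 7432 = -6463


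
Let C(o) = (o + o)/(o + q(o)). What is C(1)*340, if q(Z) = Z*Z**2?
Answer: 340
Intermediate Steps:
q(Z) = Z**3
C(o) = 2*o/(o + o**3) (C(o) = (o + o)/(o + o**3) = (2*o)/(o + o**3) = 2*o/(o + o**3))
C(1)*340 = (2/(1 + 1**2))*340 = (2/(1 + 1))*340 = (2/2)*340 = (2*(1/2))*340 = 1*340 = 340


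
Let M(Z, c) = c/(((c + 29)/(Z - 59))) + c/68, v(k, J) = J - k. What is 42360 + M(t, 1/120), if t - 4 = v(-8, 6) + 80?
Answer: 1203234427321/28404960 ≈ 42360.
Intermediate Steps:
t = 98 (t = 4 + ((6 - 1*(-8)) + 80) = 4 + ((6 + 8) + 80) = 4 + (14 + 80) = 4 + 94 = 98)
M(Z, c) = c/68 + c*(-59 + Z)/(29 + c) (M(Z, c) = c/(((29 + c)/(-59 + Z))) + c*(1/68) = c/(((29 + c)/(-59 + Z))) + c/68 = c*((-59 + Z)/(29 + c)) + c/68 = c*(-59 + Z)/(29 + c) + c/68 = c/68 + c*(-59 + Z)/(29 + c))
42360 + M(t, 1/120) = 42360 + (1/68)*(-3983 + 1/120 + 68*98)/(120*(29 + 1/120)) = 42360 + (1/68)*(1/120)*(-3983 + 1/120 + 6664)/(29 + 1/120) = 42360 + (1/68)*(1/120)*(321721/120)/(3481/120) = 42360 + (1/68)*(1/120)*(120/3481)*(321721/120) = 42360 + 321721/28404960 = 1203234427321/28404960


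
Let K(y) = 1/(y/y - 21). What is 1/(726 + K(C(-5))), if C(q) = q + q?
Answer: 20/14519 ≈ 0.0013775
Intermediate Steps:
C(q) = 2*q
K(y) = -1/20 (K(y) = 1/(1 - 21) = 1/(-20) = -1/20)
1/(726 + K(C(-5))) = 1/(726 - 1/20) = 1/(14519/20) = 20/14519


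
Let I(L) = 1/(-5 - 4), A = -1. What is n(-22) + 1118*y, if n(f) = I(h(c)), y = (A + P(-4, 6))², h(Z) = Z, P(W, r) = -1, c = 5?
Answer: 40247/9 ≈ 4471.9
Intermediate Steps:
I(L) = -⅑ (I(L) = 1/(-9) = -⅑)
y = 4 (y = (-1 - 1)² = (-2)² = 4)
n(f) = -⅑
n(-22) + 1118*y = -⅑ + 1118*4 = -⅑ + 4472 = 40247/9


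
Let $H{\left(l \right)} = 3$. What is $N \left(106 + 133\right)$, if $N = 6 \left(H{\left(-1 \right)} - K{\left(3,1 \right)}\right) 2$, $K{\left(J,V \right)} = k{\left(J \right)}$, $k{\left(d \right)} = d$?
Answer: $0$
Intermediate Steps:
$K{\left(J,V \right)} = J$
$N = 0$ ($N = 6 \left(3 - 3\right) 2 = 6 \cdot 0 \cdot 2 = 0 \cdot 2 = 0$)
$N \left(106 + 133\right) = 0 \left(106 + 133\right) = 0 \cdot 239 = 0$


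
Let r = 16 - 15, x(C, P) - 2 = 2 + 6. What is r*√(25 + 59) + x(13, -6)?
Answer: 10 + 2*√21 ≈ 19.165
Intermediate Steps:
x(C, P) = 10 (x(C, P) = 2 + (2 + 6) = 2 + 8 = 10)
r = 1
r*√(25 + 59) + x(13, -6) = 1*√(25 + 59) + 10 = 1*√84 + 10 = 1*(2*√21) + 10 = 2*√21 + 10 = 10 + 2*√21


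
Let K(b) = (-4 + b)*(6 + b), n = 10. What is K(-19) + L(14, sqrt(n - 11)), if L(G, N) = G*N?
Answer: 299 + 14*I ≈ 299.0 + 14.0*I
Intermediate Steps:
K(-19) + L(14, sqrt(n - 11)) = (-24 + (-19)**2 + 2*(-19)) + 14*sqrt(10 - 11) = (-24 + 361 - 38) + 14*sqrt(-1) = 299 + 14*I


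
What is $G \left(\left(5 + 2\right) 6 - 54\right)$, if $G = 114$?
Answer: $-1368$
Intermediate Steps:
$G \left(\left(5 + 2\right) 6 - 54\right) = 114 \left(\left(5 + 2\right) 6 - 54\right) = 114 \left(7 \cdot 6 - 54\right) = 114 \left(42 - 54\right) = 114 \left(-12\right) = -1368$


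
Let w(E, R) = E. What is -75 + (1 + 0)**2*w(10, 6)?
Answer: -65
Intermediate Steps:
-75 + (1 + 0)**2*w(10, 6) = -75 + (1 + 0)**2*10 = -75 + 1**2*10 = -75 + 1*10 = -75 + 10 = -65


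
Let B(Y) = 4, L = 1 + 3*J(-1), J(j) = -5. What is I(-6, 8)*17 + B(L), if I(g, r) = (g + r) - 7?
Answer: -81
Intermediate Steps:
L = -14 (L = 1 + 3*(-5) = 1 - 15 = -14)
I(g, r) = -7 + g + r
I(-6, 8)*17 + B(L) = (-7 - 6 + 8)*17 + 4 = -5*17 + 4 = -85 + 4 = -81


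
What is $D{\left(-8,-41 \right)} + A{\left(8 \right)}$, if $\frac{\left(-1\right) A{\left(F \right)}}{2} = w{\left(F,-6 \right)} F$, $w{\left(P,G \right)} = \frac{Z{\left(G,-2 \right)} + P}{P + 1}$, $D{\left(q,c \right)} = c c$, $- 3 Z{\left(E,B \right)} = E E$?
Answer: $\frac{15193}{9} \approx 1688.1$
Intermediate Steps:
$Z{\left(E,B \right)} = - \frac{E^{2}}{3}$ ($Z{\left(E,B \right)} = - \frac{E E}{3} = - \frac{E^{2}}{3}$)
$D{\left(q,c \right)} = c^{2}$
$w{\left(P,G \right)} = \frac{P - \frac{G^{2}}{3}}{1 + P}$ ($w{\left(P,G \right)} = \frac{- \frac{G^{2}}{3} + P}{P + 1} = \frac{P - \frac{G^{2}}{3}}{1 + P}$)
$A{\left(F \right)} = - \frac{2 F \left(-12 + F\right)}{1 + F}$ ($A{\left(F \right)} = - 2 \frac{F - \frac{\left(-6\right)^{2}}{3}}{1 + F} F = - 2 \frac{F - 12}{1 + F} F = - 2 \frac{-12 + F}{1 + F} F = - 2 \frac{F \left(-12 + F\right)}{1 + F} = - \frac{2 F \left(-12 + F\right)}{1 + F}$)
$D{\left(-8,-41 \right)} + A{\left(8 \right)} = \left(-41\right)^{2} + 2 \cdot 8 \frac{1}{1 + 8} \left(12 - 8\right) = 1681 + 2 \cdot 8 \cdot \frac{1}{9} \left(12 - 8\right) = 1681 + 2 \cdot 8 \cdot \frac{1}{9} \cdot 4 = 1681 + \frac{64}{9} = \frac{15193}{9}$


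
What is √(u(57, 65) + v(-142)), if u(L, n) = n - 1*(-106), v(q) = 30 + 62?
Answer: √263 ≈ 16.217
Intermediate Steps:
v(q) = 92
u(L, n) = 106 + n (u(L, n) = n + 106 = 106 + n)
√(u(57, 65) + v(-142)) = √((106 + 65) + 92) = √(171 + 92) = √263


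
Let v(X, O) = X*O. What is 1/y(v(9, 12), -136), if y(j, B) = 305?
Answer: 1/305 ≈ 0.0032787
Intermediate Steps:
v(X, O) = O*X
1/y(v(9, 12), -136) = 1/305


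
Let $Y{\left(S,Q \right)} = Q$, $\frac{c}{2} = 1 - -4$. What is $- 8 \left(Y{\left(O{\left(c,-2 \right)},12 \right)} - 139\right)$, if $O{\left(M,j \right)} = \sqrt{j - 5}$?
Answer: $1016$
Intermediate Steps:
$c = 10$ ($c = 2 \left(1 - -4\right) = 2 \left(1 + 4\right) = 2 \cdot 5 = 10$)
$O{\left(M,j \right)} = \sqrt{-5 + j}$
$- 8 \left(Y{\left(O{\left(c,-2 \right)},12 \right)} - 139\right) = - 8 \left(12 - 139\right) = \left(-8\right) \left(-127\right) = 1016$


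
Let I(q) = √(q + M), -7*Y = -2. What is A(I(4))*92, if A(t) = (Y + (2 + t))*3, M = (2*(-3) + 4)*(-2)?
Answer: 4416/7 + 552*√2 ≈ 1411.5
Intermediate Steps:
Y = 2/7 (Y = -⅐*(-2) = 2/7 ≈ 0.28571)
M = 4 (M = (-6 + 4)*(-2) = -2*(-2) = 4)
I(q) = √(4 + q) (I(q) = √(q + 4) = √(4 + q))
A(t) = 48/7 + 3*t (A(t) = (2/7 + (2 + t))*3 = (16/7 + t)*3 = 48/7 + 3*t)
A(I(4))*92 = (48/7 + 3*√(4 + 4))*92 = (48/7 + 3*√8)*92 = (48/7 + 3*(2*√2))*92 = (48/7 + 6*√2)*92 = 4416/7 + 552*√2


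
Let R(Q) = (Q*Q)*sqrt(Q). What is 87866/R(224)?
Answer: 43933*sqrt(14)/1404928 ≈ 0.11700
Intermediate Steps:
R(Q) = Q**(5/2) (R(Q) = Q**2*sqrt(Q) = Q**(5/2))
87866/R(224) = 87866/(224**(5/2)) = 87866/((200704*sqrt(14))) = 87866*(sqrt(14)/2809856) = 43933*sqrt(14)/1404928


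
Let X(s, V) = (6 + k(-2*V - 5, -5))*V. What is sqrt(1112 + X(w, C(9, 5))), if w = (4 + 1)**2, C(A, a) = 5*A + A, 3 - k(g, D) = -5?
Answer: 2*sqrt(467) ≈ 43.220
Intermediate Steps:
k(g, D) = 8 (k(g, D) = 3 - 1*(-5) = 3 + 5 = 8)
C(A, a) = 6*A
w = 25 (w = 5**2 = 25)
X(s, V) = 14*V (X(s, V) = (6 + 8)*V = 14*V)
sqrt(1112 + X(w, C(9, 5))) = sqrt(1112 + 14*(6*9)) = sqrt(1112 + 14*54) = sqrt(1112 + 756) = sqrt(1868) = 2*sqrt(467)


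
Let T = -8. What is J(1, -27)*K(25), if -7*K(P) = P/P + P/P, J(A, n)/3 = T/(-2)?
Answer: -24/7 ≈ -3.4286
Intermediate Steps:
J(A, n) = 12 (J(A, n) = 3*(-8/(-2)) = 3*(-8*(-½)) = 3*4 = 12)
K(P) = -2/7 (K(P) = -(P/P + P/P)/7 = -(1 + 1)/7 = -⅐*2 = -2/7)
J(1, -27)*K(25) = 12*(-2/7) = -24/7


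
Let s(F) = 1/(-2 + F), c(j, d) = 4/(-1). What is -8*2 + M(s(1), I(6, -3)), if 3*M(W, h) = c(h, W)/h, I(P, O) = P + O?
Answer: -148/9 ≈ -16.444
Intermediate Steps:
c(j, d) = -4 (c(j, d) = 4*(-1) = -4)
I(P, O) = O + P
M(W, h) = -4/(3*h) (M(W, h) = (-4/h)/3 = -4/(3*h))
-8*2 + M(s(1), I(6, -3)) = -8*2 - 4/(3*(-3 + 6)) = -16 - 4/3/3 = -16 - 4/3*1/3 = -16 - 4/9 = -148/9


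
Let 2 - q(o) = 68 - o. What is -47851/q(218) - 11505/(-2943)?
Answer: -46358911/149112 ≈ -310.90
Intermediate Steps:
q(o) = -66 + o (q(o) = 2 - (68 - o) = 2 + (-68 + o) = -66 + o)
-47851/q(218) - 11505/(-2943) = -47851/(-66 + 218) - 11505/(-2943) = -47851/152 - 11505*(-1/2943) = -47851*1/152 + 3835/981 = -47851/152 + 3835/981 = -46358911/149112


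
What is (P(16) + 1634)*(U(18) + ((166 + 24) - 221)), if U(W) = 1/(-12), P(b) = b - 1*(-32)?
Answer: -313693/6 ≈ -52282.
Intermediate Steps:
P(b) = 32 + b (P(b) = b + 32 = 32 + b)
U(W) = -1/12
(P(16) + 1634)*(U(18) + ((166 + 24) - 221)) = ((32 + 16) + 1634)*(-1/12 + ((166 + 24) - 221)) = (48 + 1634)*(-1/12 + (190 - 221)) = 1682*(-1/12 - 31) = 1682*(-373/12) = -313693/6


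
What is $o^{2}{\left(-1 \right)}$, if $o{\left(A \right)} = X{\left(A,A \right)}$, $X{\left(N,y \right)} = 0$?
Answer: $0$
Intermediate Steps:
$o{\left(A \right)} = 0$
$o^{2}{\left(-1 \right)} = 0^{2} = 0$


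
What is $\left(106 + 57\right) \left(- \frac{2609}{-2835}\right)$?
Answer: $\frac{425267}{2835} \approx 150.01$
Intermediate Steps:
$\left(106 + 57\right) \left(- \frac{2609}{-2835}\right) = 163 \left(\left(-2609\right) \left(- \frac{1}{2835}\right)\right) = 163 \cdot \frac{2609}{2835} = \frac{425267}{2835}$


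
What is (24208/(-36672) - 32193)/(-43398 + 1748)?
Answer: 73787869/95461800 ≈ 0.77296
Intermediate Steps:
(24208/(-36672) - 32193)/(-43398 + 1748) = (24208*(-1/36672) - 32193)/(-41650) = (-1513/2292 - 32193)*(-1/41650) = -73787869/2292*(-1/41650) = 73787869/95461800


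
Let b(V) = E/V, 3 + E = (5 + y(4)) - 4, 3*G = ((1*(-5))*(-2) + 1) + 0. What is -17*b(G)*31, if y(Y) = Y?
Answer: -3162/11 ≈ -287.45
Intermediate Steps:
G = 11/3 (G = (((1*(-5))*(-2) + 1) + 0)/3 = ((-5*(-2) + 1) + 0)/3 = ((10 + 1) + 0)/3 = (11 + 0)/3 = (⅓)*11 = 11/3 ≈ 3.6667)
E = 2 (E = -3 + ((5 + 4) - 4) = -3 + (9 - 4) = -3 + 5 = 2)
b(V) = 2/V
-17*b(G)*31 = -34/11/3*31 = -34*3/11*31 = -17*6/11*31 = -102/11*31 = -3162/11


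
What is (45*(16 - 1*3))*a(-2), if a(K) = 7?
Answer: 4095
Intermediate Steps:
(45*(16 - 1*3))*a(-2) = (45*(16 - 1*3))*7 = (45*(16 - 3))*7 = (45*13)*7 = 585*7 = 4095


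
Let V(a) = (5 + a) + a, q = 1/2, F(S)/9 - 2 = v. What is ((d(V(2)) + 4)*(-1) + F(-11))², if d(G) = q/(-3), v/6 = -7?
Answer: 4765489/36 ≈ 1.3237e+5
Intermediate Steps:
v = -42 (v = 6*(-7) = -42)
F(S) = -360 (F(S) = 18 + 9*(-42) = 18 - 378 = -360)
q = ½ ≈ 0.50000
V(a) = 5 + 2*a
d(G) = -⅙ (d(G) = (½)/(-3) = (½)*(-⅓) = -⅙)
((d(V(2)) + 4)*(-1) + F(-11))² = ((-⅙ + 4)*(-1) - 360)² = ((23/6)*(-1) - 360)² = (-23/6 - 360)² = (-2183/6)² = 4765489/36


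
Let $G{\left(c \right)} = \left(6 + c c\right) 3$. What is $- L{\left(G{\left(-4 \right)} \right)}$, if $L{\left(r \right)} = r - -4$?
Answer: $-70$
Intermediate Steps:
$G{\left(c \right)} = 18 + 3 c^{2}$ ($G{\left(c \right)} = \left(6 + c^{2}\right) 3 = 18 + 3 c^{2}$)
$L{\left(r \right)} = 4 + r$ ($L{\left(r \right)} = r + 4 = 4 + r$)
$- L{\left(G{\left(-4 \right)} \right)} = - (4 + \left(18 + 3 \left(-4\right)^{2}\right)) = - (4 + \left(18 + 3 \cdot 16\right)) = - (4 + \left(18 + 48\right)) = - (4 + 66) = \left(-1\right) 70 = -70$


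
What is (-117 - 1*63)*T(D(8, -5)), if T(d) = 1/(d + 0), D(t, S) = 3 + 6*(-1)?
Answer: 60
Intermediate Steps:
D(t, S) = -3 (D(t, S) = 3 - 6 = -3)
T(d) = 1/d
(-117 - 1*63)*T(D(8, -5)) = (-117 - 1*63)/(-3) = (-117 - 63)*(-⅓) = -180*(-⅓) = 60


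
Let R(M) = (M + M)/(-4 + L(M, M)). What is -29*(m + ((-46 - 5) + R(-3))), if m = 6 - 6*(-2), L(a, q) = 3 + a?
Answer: 1827/2 ≈ 913.50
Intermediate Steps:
R(M) = 2*M/(-1 + M) (R(M) = (M + M)/(-4 + (3 + M)) = (2*M)/(-1 + M) = 2*M/(-1 + M))
m = 18 (m = 6 + 12 = 18)
-29*(m + ((-46 - 5) + R(-3))) = -29*(18 + ((-46 - 5) + 2*(-3)/(-1 - 3))) = -29*(18 + (-51 + 2*(-3)/(-4))) = -29*(18 + (-51 + 2*(-3)*(-¼))) = -29*(18 + (-51 + 3/2)) = -29*(18 - 99/2) = -29*(-63/2) = 1827/2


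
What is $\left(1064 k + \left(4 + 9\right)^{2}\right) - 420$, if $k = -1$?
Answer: $-1315$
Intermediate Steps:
$\left(1064 k + \left(4 + 9\right)^{2}\right) - 420 = \left(1064 \left(-1\right) + \left(4 + 9\right)^{2}\right) - 420 = \left(-1064 + 13^{2}\right) - 420 = \left(-1064 + 169\right) - 420 = -895 - 420 = -1315$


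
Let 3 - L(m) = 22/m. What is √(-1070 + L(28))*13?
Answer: 39*I*√23254/14 ≈ 424.8*I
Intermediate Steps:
L(m) = 3 - 22/m
√(-1070 + L(28))*13 = √(-1070 + (3 - 22/28))*13 = √(-1070 + (3 - 22*1/28))*13 = √(-1070 + (3 - 11/14))*13 = √(-1070 + 31/14)*13 = √(-14949/14)*13 = (3*I*√23254/14)*13 = 39*I*√23254/14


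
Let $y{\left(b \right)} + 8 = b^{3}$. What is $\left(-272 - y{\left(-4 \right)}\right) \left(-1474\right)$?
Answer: $294800$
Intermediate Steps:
$y{\left(b \right)} = -8 + b^{3}$
$\left(-272 - y{\left(-4 \right)}\right) \left(-1474\right) = \left(-272 - \left(-8 + \left(-4\right)^{3}\right)\right) \left(-1474\right) = \left(-272 - \left(-8 - 64\right)\right) \left(-1474\right) = \left(-272 - -72\right) \left(-1474\right) = \left(-272 + 72\right) \left(-1474\right) = \left(-200\right) \left(-1474\right) = 294800$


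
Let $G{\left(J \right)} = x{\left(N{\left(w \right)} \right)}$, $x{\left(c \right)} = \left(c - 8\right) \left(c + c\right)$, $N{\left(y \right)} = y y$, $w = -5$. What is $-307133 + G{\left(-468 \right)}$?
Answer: $-306283$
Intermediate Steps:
$N{\left(y \right)} = y^{2}$
$x{\left(c \right)} = 2 c \left(-8 + c\right)$ ($x{\left(c \right)} = \left(-8 + c\right) 2 c = 2 c \left(-8 + c\right)$)
$G{\left(J \right)} = 850$ ($G{\left(J \right)} = 2 \left(-5\right)^{2} \left(-8 + \left(-5\right)^{2}\right) = 2 \cdot 25 \left(-8 + 25\right) = 2 \cdot 25 \cdot 17 = 850$)
$-307133 + G{\left(-468 \right)} = -307133 + 850 = -306283$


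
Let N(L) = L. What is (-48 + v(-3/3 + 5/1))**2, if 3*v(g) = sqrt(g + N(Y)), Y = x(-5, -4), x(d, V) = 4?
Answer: 20744/9 - 64*sqrt(2) ≈ 2214.4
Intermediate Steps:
Y = 4
v(g) = sqrt(4 + g)/3 (v(g) = sqrt(g + 4)/3 = sqrt(4 + g)/3)
(-48 + v(-3/3 + 5/1))**2 = (-48 + sqrt(4 + (-3/3 + 5/1))/3)**2 = (-48 + sqrt(4 + (-3*1/3 + 5*1))/3)**2 = (-48 + sqrt(4 + (-1 + 5))/3)**2 = (-48 + sqrt(4 + 4)/3)**2 = (-48 + sqrt(8)/3)**2 = (-48 + (2*sqrt(2))/3)**2 = (-48 + 2*sqrt(2)/3)**2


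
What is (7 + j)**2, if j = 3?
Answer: 100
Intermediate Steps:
(7 + j)**2 = (7 + 3)**2 = 10**2 = 100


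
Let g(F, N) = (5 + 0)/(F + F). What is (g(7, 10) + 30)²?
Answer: 180625/196 ≈ 921.56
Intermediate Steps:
g(F, N) = 5/(2*F) (g(F, N) = 5/((2*F)) = 5*(1/(2*F)) = 5/(2*F))
(g(7, 10) + 30)² = ((5/2)/7 + 30)² = ((5/2)*(⅐) + 30)² = (5/14 + 30)² = (425/14)² = 180625/196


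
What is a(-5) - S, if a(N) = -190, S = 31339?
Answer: -31529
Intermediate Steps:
a(-5) - S = -190 - 1*31339 = -190 - 31339 = -31529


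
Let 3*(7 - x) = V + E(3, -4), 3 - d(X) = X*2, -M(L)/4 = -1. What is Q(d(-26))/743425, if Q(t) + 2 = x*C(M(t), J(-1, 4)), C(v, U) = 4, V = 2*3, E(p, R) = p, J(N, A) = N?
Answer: 14/743425 ≈ 1.8832e-5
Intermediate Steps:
M(L) = 4 (M(L) = -4*(-1) = 4)
V = 6
d(X) = 3 - 2*X (d(X) = 3 - X*2 = 3 - 2*X)
x = 4 (x = 7 - (6 + 3)/3 = 7 - ⅓*9 = 7 - 3 = 4)
Q(t) = 14 (Q(t) = -2 + 4*4 = -2 + 16 = 14)
Q(d(-26))/743425 = 14/743425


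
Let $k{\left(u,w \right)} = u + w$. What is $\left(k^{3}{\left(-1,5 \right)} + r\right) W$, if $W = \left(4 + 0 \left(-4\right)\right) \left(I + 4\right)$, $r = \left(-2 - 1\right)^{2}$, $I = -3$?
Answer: $292$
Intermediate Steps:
$r = 9$ ($r = \left(-3\right)^{2} = 9$)
$W = 4$ ($W = \left(4 + 0 \left(-4\right)\right) \left(-3 + 4\right) = \left(4 + 0\right) 1 = 4 \cdot 1 = 4$)
$\left(k^{3}{\left(-1,5 \right)} + r\right) W = \left(\left(-1 + 5\right)^{3} + 9\right) 4 = \left(4^{3} + 9\right) 4 = \left(64 + 9\right) 4 = 73 \cdot 4 = 292$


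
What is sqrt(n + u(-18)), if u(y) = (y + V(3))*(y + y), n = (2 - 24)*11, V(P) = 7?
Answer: sqrt(154) ≈ 12.410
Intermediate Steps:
n = -242 (n = -22*11 = -242)
u(y) = 2*y*(7 + y) (u(y) = (y + 7)*(y + y) = (7 + y)*(2*y) = 2*y*(7 + y))
sqrt(n + u(-18)) = sqrt(-242 + 2*(-18)*(7 - 18)) = sqrt(-242 + 2*(-18)*(-11)) = sqrt(-242 + 396) = sqrt(154)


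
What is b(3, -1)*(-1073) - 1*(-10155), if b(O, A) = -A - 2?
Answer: 11228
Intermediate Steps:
b(O, A) = -2 - A
b(3, -1)*(-1073) - 1*(-10155) = (-2 - 1*(-1))*(-1073) - 1*(-10155) = (-2 + 1)*(-1073) + 10155 = -1*(-1073) + 10155 = 1073 + 10155 = 11228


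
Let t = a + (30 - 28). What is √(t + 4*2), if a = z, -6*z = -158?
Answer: √327/3 ≈ 6.0277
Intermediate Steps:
z = 79/3 (z = -⅙*(-158) = 79/3 ≈ 26.333)
a = 79/3 ≈ 26.333
t = 85/3 (t = 79/3 + (30 - 28) = 79/3 + 2 = 85/3 ≈ 28.333)
√(t + 4*2) = √(85/3 + 4*2) = √(85/3 + 8) = √(109/3) = √327/3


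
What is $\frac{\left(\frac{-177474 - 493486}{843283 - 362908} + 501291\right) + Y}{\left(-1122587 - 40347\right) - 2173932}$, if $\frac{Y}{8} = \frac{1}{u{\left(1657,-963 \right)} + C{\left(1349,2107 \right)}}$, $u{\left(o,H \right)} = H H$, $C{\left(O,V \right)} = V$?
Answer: $- \frac{11191216039143727}{74495038509350550} \approx -0.15023$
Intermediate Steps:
$u{\left(o,H \right)} = H^{2}$
$Y = \frac{2}{232369}$ ($Y = \frac{8}{\left(-963\right)^{2} + 2107} = \frac{8}{927369 + 2107} = \frac{8}{929476} = 8 \cdot \frac{1}{929476} = \frac{2}{232369} \approx 8.607 \cdot 10^{-6}$)
$\frac{\left(\frac{-177474 - 493486}{843283 - 362908} + 501291\right) + Y}{\left(-1122587 - 40347\right) - 2173932} = \frac{\left(\frac{-177474 - 493486}{843283 - 362908} + 501291\right) + \frac{2}{232369}}{\left(-1122587 - 40347\right) - 2173932} = \frac{\left(- \frac{670960}{480375} + 501291\right) + \frac{2}{232369}}{-1162934 - 2173932} = \frac{\left(\left(-670960\right) \frac{1}{480375} + 501291\right) + \frac{2}{232369}}{-3336866} = \left(\left(- \frac{134192}{96075} + 501291\right) + \frac{2}{232369}\right) \left(- \frac{1}{3336866}\right) = \left(\frac{48161398633}{96075} + \frac{2}{232369}\right) \left(- \frac{1}{3336866}\right) = \frac{11191216039143727}{22324851675} \left(- \frac{1}{3336866}\right) = - \frac{11191216039143727}{74495038509350550}$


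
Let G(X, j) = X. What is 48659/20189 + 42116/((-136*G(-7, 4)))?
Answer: 17242371/369614 ≈ 46.650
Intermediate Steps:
48659/20189 + 42116/((-136*G(-7, 4))) = 48659/20189 + 42116/((-136*(-7))) = 48659*(1/20189) + 42116/952 = 3743/1553 + 42116*(1/952) = 3743/1553 + 10529/238 = 17242371/369614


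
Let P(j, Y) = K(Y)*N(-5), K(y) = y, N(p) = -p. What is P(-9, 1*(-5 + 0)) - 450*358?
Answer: -161125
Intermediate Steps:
P(j, Y) = 5*Y (P(j, Y) = Y*(-1*(-5)) = Y*5 = 5*Y)
P(-9, 1*(-5 + 0)) - 450*358 = 5*(1*(-5 + 0)) - 450*358 = 5*(1*(-5)) - 161100 = 5*(-5) - 161100 = -25 - 161100 = -161125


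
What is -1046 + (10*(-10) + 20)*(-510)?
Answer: 39754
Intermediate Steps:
-1046 + (10*(-10) + 20)*(-510) = -1046 + (-100 + 20)*(-510) = -1046 - 80*(-510) = -1046 + 40800 = 39754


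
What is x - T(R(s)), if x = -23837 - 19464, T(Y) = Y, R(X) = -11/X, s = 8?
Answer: -346397/8 ≈ -43300.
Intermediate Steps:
x = -43301
x - T(R(s)) = -43301 - (-11)/8 = -43301 - 1*(-11/8) = -43301 + 11/8 = -346397/8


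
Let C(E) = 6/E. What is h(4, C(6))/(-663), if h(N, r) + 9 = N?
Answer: 5/663 ≈ 0.0075415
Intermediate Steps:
h(N, r) = -9 + N
h(4, C(6))/(-663) = (-9 + 4)/(-663) = -5*(-1/663) = 5/663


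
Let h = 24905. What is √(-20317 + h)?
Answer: 2*√1147 ≈ 67.735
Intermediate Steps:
√(-20317 + h) = √(-20317 + 24905) = √4588 = 2*√1147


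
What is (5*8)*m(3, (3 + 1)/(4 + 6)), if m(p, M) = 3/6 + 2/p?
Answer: 140/3 ≈ 46.667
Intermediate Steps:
m(p, M) = 1/2 + 2/p (m(p, M) = 3*(1/6) + 2/p = 1/2 + 2/p)
(5*8)*m(3, (3 + 1)/(4 + 6)) = (5*8)*((1/2)*(4 + 3)/3) = 40*((1/2)*(1/3)*7) = 40*(7/6) = 140/3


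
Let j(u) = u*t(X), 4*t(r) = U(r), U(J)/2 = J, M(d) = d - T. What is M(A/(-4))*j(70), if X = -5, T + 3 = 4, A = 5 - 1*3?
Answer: 525/2 ≈ 262.50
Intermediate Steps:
A = 2 (A = 5 - 3 = 2)
T = 1 (T = -3 + 4 = 1)
M(d) = -1 + d (M(d) = d - 1*1 = d - 1 = -1 + d)
U(J) = 2*J
t(r) = r/2 (t(r) = (2*r)/4 = r/2)
j(u) = -5*u/2 (j(u) = u*((½)*(-5)) = u*(-5/2) = -5*u/2)
M(A/(-4))*j(70) = (-1 + 2/(-4))*(-5/2*70) = (-1 + 2*(-¼))*(-175) = (-1 - ½)*(-175) = -3/2*(-175) = 525/2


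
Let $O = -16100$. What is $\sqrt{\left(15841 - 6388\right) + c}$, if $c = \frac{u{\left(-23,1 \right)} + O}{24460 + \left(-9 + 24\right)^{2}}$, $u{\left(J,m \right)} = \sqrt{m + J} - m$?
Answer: $\frac{\sqrt{5759780770740 + 24685 i \sqrt{22}}}{24685} \approx 97.223 + 9.7719 \cdot 10^{-7} i$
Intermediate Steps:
$u{\left(J,m \right)} = \sqrt{J + m} - m$
$c = - \frac{16101}{24685} + \frac{i \sqrt{22}}{24685}$ ($c = \frac{\left(\sqrt{-23 + 1} - 1\right) - 16100}{24460 + \left(-9 + 24\right)^{2}} = \frac{\left(\sqrt{-22} - 1\right) - 16100}{24460 + 15^{2}} = \frac{\left(i \sqrt{22} - 1\right) - 16100}{24460 + 225} = \frac{\left(-1 + i \sqrt{22}\right) - 16100}{24685} = \left(-16101 + i \sqrt{22}\right) \frac{1}{24685} = - \frac{16101}{24685} + \frac{i \sqrt{22}}{24685} \approx -0.65226 + 0.00019001 i$)
$\sqrt{\left(15841 - 6388\right) + c} = \sqrt{\left(15841 - 6388\right) - \left(\frac{16101}{24685} - \frac{i \sqrt{22}}{24685}\right)} = \sqrt{9453 - \left(\frac{16101}{24685} - \frac{i \sqrt{22}}{24685}\right)} = \sqrt{\frac{233331204}{24685} + \frac{i \sqrt{22}}{24685}}$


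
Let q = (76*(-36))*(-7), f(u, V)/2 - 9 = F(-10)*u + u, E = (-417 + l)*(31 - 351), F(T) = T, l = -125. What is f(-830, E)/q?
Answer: 831/1064 ≈ 0.78102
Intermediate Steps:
E = 173440 (E = (-417 - 125)*(31 - 351) = -542*(-320) = 173440)
f(u, V) = 18 - 18*u (f(u, V) = 18 + 2*(-10*u + u) = 18 + 2*(-9*u) = 18 - 18*u)
q = 19152 (q = -2736*(-7) = 19152)
f(-830, E)/q = (18 - 18*(-830))/19152 = (18 + 14940)*(1/19152) = 14958*(1/19152) = 831/1064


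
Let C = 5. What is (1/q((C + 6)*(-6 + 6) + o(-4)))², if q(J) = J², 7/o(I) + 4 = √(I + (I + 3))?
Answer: (4 - I*√5)⁴/2401 ≈ -0.082882 - 0.16391*I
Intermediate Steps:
o(I) = 7/(-4 + √(3 + 2*I)) (o(I) = 7/(-4 + √(I + (I + 3))) = 7/(-4 + √(I + (3 + I))) = 7/(-4 + √(3 + 2*I)))
(1/q((C + 6)*(-6 + 6) + o(-4)))² = (1/(((5 + 6)*(-6 + 6) + 7/(-4 + √(3 + 2*(-4))))²))² = (1/((11*0 + 7/(-4 + √(3 - 8)))²))² = (1/((0 + 7/(-4 + √(-5)))²))² = (1/((0 + 7/(-4 + I*√5))²))² = (1/((7/(-4 + I*√5))²))² = (1/(49/(-4 + I*√5)²))² = ((-4 + I*√5)²/49)² = (-4 + I*√5)⁴/2401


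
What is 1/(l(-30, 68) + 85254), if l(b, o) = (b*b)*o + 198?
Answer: 1/146652 ≈ 6.8189e-6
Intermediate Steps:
l(b, o) = 198 + o*b² (l(b, o) = b²*o + 198 = o*b² + 198 = 198 + o*b²)
1/(l(-30, 68) + 85254) = 1/((198 + 68*(-30)²) + 85254) = 1/((198 + 68*900) + 85254) = 1/((198 + 61200) + 85254) = 1/(61398 + 85254) = 1/146652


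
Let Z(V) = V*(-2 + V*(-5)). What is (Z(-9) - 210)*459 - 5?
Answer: -274028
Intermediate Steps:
Z(V) = V*(-2 - 5*V)
(Z(-9) - 210)*459 - 5 = (-1*(-9)*(2 + 5*(-9)) - 210)*459 - 5 = (-1*(-9)*(2 - 45) - 210)*459 - 5 = (-1*(-9)*(-43) - 210)*459 - 5 = (-387 - 210)*459 - 5 = -597*459 - 5 = -274023 - 5 = -274028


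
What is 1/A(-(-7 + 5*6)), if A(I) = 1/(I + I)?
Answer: -46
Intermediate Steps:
A(I) = 1/(2*I)
1/A(-(-7 + 5*6)) = 1/(1/(2*((-(-7 + 5*6))))) = 1/(1/(2*((-(-7 + 30))))) = 1/(1/(2*((-1*23)))) = 1/((½)/(-23)) = 1/((½)*(-1/23)) = 1/(-1/46) = -46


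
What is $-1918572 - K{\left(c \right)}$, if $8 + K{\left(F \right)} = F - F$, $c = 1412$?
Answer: $-1918564$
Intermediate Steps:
$K{\left(F \right)} = -8$ ($K{\left(F \right)} = -8 + \left(F - F\right) = -8 + 0 = -8$)
$-1918572 - K{\left(c \right)} = -1918572 - -8 = -1918572 + 8 = -1918564$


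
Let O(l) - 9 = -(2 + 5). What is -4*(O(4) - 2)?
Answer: 0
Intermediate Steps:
O(l) = 2 (O(l) = 9 - (2 + 5) = 9 - 1*7 = 9 - 7 = 2)
-4*(O(4) - 2) = -4*(2 - 2) = -4*0 = 0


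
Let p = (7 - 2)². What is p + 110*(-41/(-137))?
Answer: 7935/137 ≈ 57.920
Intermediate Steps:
p = 25 (p = 5² = 25)
p + 110*(-41/(-137)) = 25 + 110*(-41/(-137)) = 25 + 110*(-41*(-1/137)) = 25 + 110*(41/137) = 25 + 4510/137 = 7935/137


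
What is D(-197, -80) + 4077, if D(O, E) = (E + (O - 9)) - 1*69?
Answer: 3722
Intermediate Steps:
D(O, E) = -78 + E + O (D(O, E) = (E + (-9 + O)) - 69 = (-9 + E + O) - 69 = -78 + E + O)
D(-197, -80) + 4077 = (-78 - 80 - 197) + 4077 = -355 + 4077 = 3722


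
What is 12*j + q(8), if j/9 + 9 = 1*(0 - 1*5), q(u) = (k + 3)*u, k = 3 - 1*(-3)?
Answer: -1440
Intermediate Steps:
k = 6 (k = 3 + 3 = 6)
q(u) = 9*u (q(u) = (6 + 3)*u = 9*u)
j = -126 (j = -81 + 9*(1*(0 - 1*5)) = -81 + 9*(1*(0 - 5)) = -81 + 9*(1*(-5)) = -81 + 9*(-5) = -81 - 45 = -126)
12*j + q(8) = 12*(-126) + 9*8 = -1512 + 72 = -1440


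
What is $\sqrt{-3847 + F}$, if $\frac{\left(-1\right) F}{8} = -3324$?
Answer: $\sqrt{22745} \approx 150.81$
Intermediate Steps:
$F = 26592$ ($F = \left(-8\right) \left(-3324\right) = 26592$)
$\sqrt{-3847 + F} = \sqrt{-3847 + 26592} = \sqrt{22745}$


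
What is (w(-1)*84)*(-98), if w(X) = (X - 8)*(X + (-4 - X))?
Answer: -296352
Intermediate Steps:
w(X) = 32 - 4*X (w(X) = (-8 + X)*(-4) = 32 - 4*X)
(w(-1)*84)*(-98) = ((32 - 4*(-1))*84)*(-98) = ((32 + 4)*84)*(-98) = (36*84)*(-98) = 3024*(-98) = -296352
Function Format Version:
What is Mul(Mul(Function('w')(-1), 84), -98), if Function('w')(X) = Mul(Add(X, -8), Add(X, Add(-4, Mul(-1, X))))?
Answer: -296352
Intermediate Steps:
Function('w')(X) = Add(32, Mul(-4, X)) (Function('w')(X) = Mul(Add(-8, X), -4) = Add(32, Mul(-4, X)))
Mul(Mul(Function('w')(-1), 84), -98) = Mul(Mul(Add(32, Mul(-4, -1)), 84), -98) = Mul(Mul(Add(32, 4), 84), -98) = Mul(Mul(36, 84), -98) = Mul(3024, -98) = -296352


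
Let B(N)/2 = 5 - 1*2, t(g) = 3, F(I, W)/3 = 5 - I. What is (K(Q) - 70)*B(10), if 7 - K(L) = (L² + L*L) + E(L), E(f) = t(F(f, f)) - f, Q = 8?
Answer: -1116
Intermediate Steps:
F(I, W) = 15 - 3*I (F(I, W) = 3*(5 - I) = 15 - 3*I)
E(f) = 3 - f
B(N) = 6 (B(N) = 2*(5 - 1*2) = 2*(5 - 2) = 2*3 = 6)
K(L) = 4 + L - 2*L² (K(L) = 7 - ((L² + L*L) + (3 - L)) = 7 - ((L² + L²) + (3 - L)) = 7 - (2*L² + (3 - L)) = 7 - (3 - L + 2*L²) = 7 + (-3 + L - 2*L²) = 4 + L - 2*L²)
(K(Q) - 70)*B(10) = ((4 + 8 - 2*8²) - 70)*6 = ((4 + 8 - 2*64) - 70)*6 = ((4 + 8 - 128) - 70)*6 = (-116 - 70)*6 = -186*6 = -1116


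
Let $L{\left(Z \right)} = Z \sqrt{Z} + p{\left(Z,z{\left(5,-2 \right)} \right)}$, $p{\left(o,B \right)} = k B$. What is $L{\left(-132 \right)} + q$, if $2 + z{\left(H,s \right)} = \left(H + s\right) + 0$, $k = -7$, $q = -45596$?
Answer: $-45603 - 264 i \sqrt{33} \approx -45603.0 - 1516.6 i$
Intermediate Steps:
$z{\left(H,s \right)} = -2 + H + s$ ($z{\left(H,s \right)} = -2 + \left(\left(H + s\right) + 0\right) = -2 + \left(H + s\right) = -2 + H + s$)
$p{\left(o,B \right)} = - 7 B$
$L{\left(Z \right)} = -7 + Z^{\frac{3}{2}}$ ($L{\left(Z \right)} = Z \sqrt{Z} - 7 \left(-2 + 5 - 2\right) = Z^{\frac{3}{2}} - 7 = -7 + Z^{\frac{3}{2}}$)
$L{\left(-132 \right)} + q = \left(-7 + \left(-132\right)^{\frac{3}{2}}\right) - 45596 = \left(-7 - 264 i \sqrt{33}\right) - 45596 = -45603 - 264 i \sqrt{33}$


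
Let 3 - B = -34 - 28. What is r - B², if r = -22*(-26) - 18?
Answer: -3671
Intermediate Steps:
r = 554 (r = 572 - 18 = 554)
B = 65 (B = 3 - (-34 - 28) = 3 - 1*(-62) = 3 + 62 = 65)
r - B² = 554 - 1*65² = 554 - 1*4225 = 554 - 4225 = -3671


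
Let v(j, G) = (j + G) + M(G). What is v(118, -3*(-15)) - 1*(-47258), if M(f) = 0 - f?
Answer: 47376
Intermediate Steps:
M(f) = -f
v(j, G) = j (v(j, G) = (j + G) - G = (G + j) - G = j)
v(118, -3*(-15)) - 1*(-47258) = 118 - 1*(-47258) = 118 + 47258 = 47376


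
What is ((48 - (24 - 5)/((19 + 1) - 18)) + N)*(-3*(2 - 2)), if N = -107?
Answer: 0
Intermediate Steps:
((48 - (24 - 5)/((19 + 1) - 18)) + N)*(-3*(2 - 2)) = ((48 - (24 - 5)/((19 + 1) - 18)) - 107)*(-3*(2 - 2)) = ((48 - 19/(20 - 18)) - 107)*(-3*0) = ((48 - 19/2) - 107)*0 = (77/2 - 107)*0 = -137/2*0 = 0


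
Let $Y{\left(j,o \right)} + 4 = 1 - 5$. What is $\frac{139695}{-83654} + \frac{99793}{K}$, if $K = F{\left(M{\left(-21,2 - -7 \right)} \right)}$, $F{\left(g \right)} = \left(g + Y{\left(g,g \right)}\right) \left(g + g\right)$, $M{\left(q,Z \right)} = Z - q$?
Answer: $\frac{4081843111}{55211640} \approx 73.931$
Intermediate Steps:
$Y{\left(j,o \right)} = -8$ ($Y{\left(j,o \right)} = -4 + \left(1 - 5\right) = -4 - 4 = -8$)
$F{\left(g \right)} = 2 g \left(-8 + g\right)$ ($F{\left(g \right)} = \left(g - 8\right) \left(g + g\right) = \left(-8 + g\right) 2 g = 2 g \left(-8 + g\right)$)
$K = 1320$ ($K = 2 \left(\left(2 - -7\right) - -21\right) \left(-8 + \left(\left(2 - -7\right) - -21\right)\right) = 2 \left(\left(2 + 7\right) + 21\right) \left(-8 + \left(\left(2 + 7\right) + 21\right)\right) = 2 \left(9 + 21\right) \left(-8 + \left(9 + 21\right)\right) = 2 \cdot 30 \left(-8 + 30\right) = 2 \cdot 30 \cdot 22 = 1320$)
$\frac{139695}{-83654} + \frac{99793}{K} = \frac{139695}{-83654} + \frac{99793}{1320} = 139695 \left(- \frac{1}{83654}\right) + 99793 \cdot \frac{1}{1320} = - \frac{139695}{83654} + \frac{99793}{1320} = \frac{4081843111}{55211640}$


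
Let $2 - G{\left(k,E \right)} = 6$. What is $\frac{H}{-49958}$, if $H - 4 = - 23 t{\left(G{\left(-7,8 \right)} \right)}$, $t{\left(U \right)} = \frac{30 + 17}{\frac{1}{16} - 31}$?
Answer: $- \frac{9638}{12364605} \approx -0.00077948$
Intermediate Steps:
$G{\left(k,E \right)} = -4$ ($G{\left(k,E \right)} = 2 - 6 = -4$)
$t{\left(U \right)} = - \frac{752}{495}$ ($t{\left(U \right)} = \frac{47}{\frac{1}{16} - 31} = \frac{47}{- \frac{495}{16}} = 47 \left(- \frac{16}{495}\right) = - \frac{752}{495}$)
$H = \frac{19276}{495}$ ($H = 4 - - \frac{17296}{495} = 4 + \frac{17296}{495} = \frac{19276}{495} \approx 38.941$)
$\frac{H}{-49958} = \frac{19276}{495 \left(-49958\right)} = \frac{19276}{495} \left(- \frac{1}{49958}\right) = - \frac{9638}{12364605}$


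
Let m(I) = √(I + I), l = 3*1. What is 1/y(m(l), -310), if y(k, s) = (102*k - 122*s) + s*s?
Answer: 620/83030111 - 17*√6/2989083996 ≈ 7.4532e-6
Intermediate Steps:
l = 3
m(I) = √2*√I (m(I) = √(2*I) = √2*√I)
y(k, s) = s² - 122*s + 102*k (y(k, s) = (-122*s + 102*k) + s² = s² - 122*s + 102*k)
1/y(m(l), -310) = 1/((-310)² - 122*(-310) + 102*(√2*√3)) = 1/(96100 + 37820 + 102*√6) = 1/(133920 + 102*√6)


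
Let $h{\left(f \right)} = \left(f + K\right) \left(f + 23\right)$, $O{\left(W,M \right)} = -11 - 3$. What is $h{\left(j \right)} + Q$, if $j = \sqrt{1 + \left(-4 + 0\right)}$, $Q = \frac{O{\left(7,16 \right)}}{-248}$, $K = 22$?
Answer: $\frac{62379}{124} + 45 i \sqrt{3} \approx 503.06 + 77.942 i$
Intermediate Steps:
$O{\left(W,M \right)} = -14$
$Q = \frac{7}{124}$ ($Q = - \frac{14}{-248} = \left(-14\right) \left(- \frac{1}{248}\right) = \frac{7}{124} \approx 0.056452$)
$j = i \sqrt{3}$ ($j = \sqrt{1 - 4} = \sqrt{-3} = i \sqrt{3} \approx 1.732 i$)
$h{\left(f \right)} = \left(22 + f\right) \left(23 + f\right)$ ($h{\left(f \right)} = \left(f + 22\right) \left(f + 23\right) = \left(22 + f\right) \left(23 + f\right)$)
$h{\left(j \right)} + Q = \left(506 + \left(i \sqrt{3}\right)^{2} + 45 i \sqrt{3}\right) + \frac{7}{124} = \left(506 - 3 + 45 i \sqrt{3}\right) + \frac{7}{124} = \left(503 + 45 i \sqrt{3}\right) + \frac{7}{124} = \frac{62379}{124} + 45 i \sqrt{3}$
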